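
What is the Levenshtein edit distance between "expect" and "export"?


Word 1: "expect" (length 6)
Word 2: "export" (length 6)
One optimal edit sequence (insert/delete/substitute each cost 1):
  1. keep 'e'
  2. keep 'x'
  3. keep 'p'
  4. substitute 'e' -> 'o'  (+1)
  5. substitute 'c' -> 'r'  (+1)
  6. keep 't'
Total edit operations: 2
Edit distance = 2


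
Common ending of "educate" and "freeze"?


Word 1: "educate"
Word 2: "freeze"
Comparing from end:
  Pos -1: 'e' == 'e'
  Pos -2: 't' != 'z' (stop)
LCS = "e" (length 1)


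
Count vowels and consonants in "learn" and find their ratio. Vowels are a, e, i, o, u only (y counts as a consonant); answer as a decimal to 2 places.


Word: "learn"
Vowels (a,e,i,o,u): 2
Consonants: 3
Ratio = 2/3
= 0.67


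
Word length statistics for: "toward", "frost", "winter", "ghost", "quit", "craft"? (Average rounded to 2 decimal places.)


Lengths: "toward"=6, "frost"=5, "winter"=6, "ghost"=5, "quit"=4, "craft"=5
Sum = 31, Count = 6
Average = 31/6 = 5.17
= avg=5.17, min=4, max=6


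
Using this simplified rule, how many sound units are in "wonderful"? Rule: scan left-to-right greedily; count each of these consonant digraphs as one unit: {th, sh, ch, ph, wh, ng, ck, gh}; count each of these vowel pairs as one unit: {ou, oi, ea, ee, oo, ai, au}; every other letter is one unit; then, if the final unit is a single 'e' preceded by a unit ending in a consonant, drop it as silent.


Word: "wonderful" (9 letters)
Left-to-right scan:
  1. 'w' (letter)
  2. 'o' (letter)
  3. 'n' (letter)
  4. 'd' (letter)
  5. 'e' (letter)
  6. 'r' (letter)
  7. 'f' (letter)
  8. 'u' (letter)
  9. 'l' (letter)
Units from scan: 9
Sound units = 9 units


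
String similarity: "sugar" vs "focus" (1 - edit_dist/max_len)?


Word 1: "sugar" (length 5)
Word 2: "focus" (length 5)
One optimal edit sequence:
  1. substitute 's' -> 'f'  (+1)
  2. substitute 'u' -> 'o'  (+1)
  3. substitute 'g' -> 'c'  (+1)
  4. substitute 'a' -> 'u'  (+1)
  5. substitute 'r' -> 's'  (+1)
Edit distance = 5
Max length = max(5, 5) = 5
Similarity = 1 - 5/5
= 0.0000


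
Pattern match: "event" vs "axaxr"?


Pattern of "event": [0, 1, 0, 2, 3]
Pattern of "axaxr": [0, 1, 0, 1, 2]
Patterns do not match
Same pattern = No


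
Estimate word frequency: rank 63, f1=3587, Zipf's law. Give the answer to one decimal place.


Zipf's law: f(r) = f(1) / r
f(1) = 3587
f(63) = 3587 / 63
= 56.9 occurrences


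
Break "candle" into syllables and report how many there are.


Word: "candle"
Syllable breakdown: can-dle
Counting: 2 parts
= 2 syllables


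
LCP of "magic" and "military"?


Word 1: "magic"
Word 2: "military"
Comparing from start:
  Pos 0: 'm' == 'm'
  Pos 1: 'a' != 'i' (stop)
LCP = "m" (length 1)


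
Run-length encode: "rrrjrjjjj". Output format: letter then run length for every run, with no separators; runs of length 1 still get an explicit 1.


String: "rrrjrjjjj"
Scanning for consecutive runs:
  'r' x 3
  'j' x 1
  'r' x 1
  'j' x 4
RLE = "r3j1r1j4"


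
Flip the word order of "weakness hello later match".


Original: "weakness hello later match"
Words (1..n): weakness | hello | later | match
Reversed (n..1): match | later | hello | weakness
Result = "match later hello weakness"


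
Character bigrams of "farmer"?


Word: "farmer" (length 6)
Number of bigrams = 6 - 2 + 1 = 5
  Position 0: "fa"
  Position 1: "ar"
  Position 2: "rm"
  Position 3: "me"
  Position 4: "er"
Bigrams = "fa", "ar", "rm", "me", "er"


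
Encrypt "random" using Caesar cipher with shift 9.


Word: "random"
Shift: 9
Each letter → (letter + shift) mod 26:
  'r' (17) + 9 = 0 → 'a'
  'a' (0) + 9 = 9 → 'j'
  'n' (13) + 9 = 22 → 'w'
  'd' (3) + 9 = 12 → 'm'
  'o' (14) + 9 = 23 → 'x'
  'm' (12) + 9 = 21 → 'v'
Result = "ajwmxv"


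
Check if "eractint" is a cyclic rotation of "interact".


Word: "interact", Candidate: "eractint"
Method: check if candidate is substring of word+word
"interactinteract" contains "eractint"? Yes
Is rotation = Yes


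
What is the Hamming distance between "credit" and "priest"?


Comparing character by character (same length = 6):
  Pos 0: 'c' vs 'p' !=
  Pos 1: 'r' vs 'r' =
  Pos 2: 'e' vs 'i' !=
  Pos 3: 'd' vs 'e' !=
  Pos 4: 'i' vs 's' !=
  Pos 5: 't' vs 't' =
Hamming distance = 4


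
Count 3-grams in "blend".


Word: "blend" (length 5)
Number of 3-grams = length - 3 + 1 = 5 - 3 + 1
= 3


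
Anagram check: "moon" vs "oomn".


Word 1: "moon" → sorted: mnoo
Word 2: "oomn" → sorted: mnoo
Same letters? mnoo == mnoo
Anagram = Yes


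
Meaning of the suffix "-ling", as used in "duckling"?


Suffix: -ling
As in: duckling -> duck + -ling
Meaning = small / young


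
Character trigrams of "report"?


Word: "report" (length 6)
Number of trigrams = 6 - 3 + 1 = 4
  Position 0: "rep"
  Position 1: "epo"
  Position 2: "por"
  Position 3: "ort"
Trigrams = "rep", "epo", "por", "ort"


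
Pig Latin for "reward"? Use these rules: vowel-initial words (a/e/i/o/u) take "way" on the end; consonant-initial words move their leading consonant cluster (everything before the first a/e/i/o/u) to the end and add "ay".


Word: "reward"
Starts with consonant(s) → move to end, add 'ay'
Consonant cluster: "r"
Pig Latin = "ewardray"


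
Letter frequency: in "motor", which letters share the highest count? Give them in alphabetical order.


Word: "motor"
Letter counts:
  'm': 1
  'o': 2
  'r': 1
  't': 1
Maximum count = 2
Most frequent = 'o' (2 times each)


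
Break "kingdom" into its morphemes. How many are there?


Word: "kingdom"
Morphemes: king | -dom
Each morpheme carries meaning
= 2 morphemes


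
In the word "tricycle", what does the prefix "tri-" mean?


Prefix: tri-
As in: tricycle -> tri- + cycle
Meaning = three


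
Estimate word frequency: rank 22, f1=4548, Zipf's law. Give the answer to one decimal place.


Zipf's law: f(r) = f(1) / r
f(1) = 4548
f(22) = 4548 / 22
= 206.7 occurrences


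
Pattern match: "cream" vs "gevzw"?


Pattern of "cream": [0, 1, 2, 3, 4]
Pattern of "gevzw": [0, 1, 2, 3, 4]
Patterns match
Same pattern = Yes


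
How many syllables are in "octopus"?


Word: "octopus"
Syllable breakdown: oc | to | pus
Counting: 3 parts
= 3 syllables


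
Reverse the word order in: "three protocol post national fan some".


Original: "three protocol post national fan some"
Words (1..n): three | protocol | post | national | fan | some
Reversed (n..1): some | fan | national | post | protocol | three
Result = "some fan national post protocol three"


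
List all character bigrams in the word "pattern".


Word: "pattern" (length 7)
Number of bigrams = 7 - 2 + 1 = 6
  Position 0: "pa"
  Position 1: "at"
  Position 2: "tt"
  Position 3: "te"
  Position 4: "er"
  Position 5: "rn"
Bigrams = "pa", "at", "tt", "te", "er", "rn"


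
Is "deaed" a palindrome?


Word: "deaed"
Reversed: "deaed"
Forward == Backward? deaed == deaed
Palindrome = Yes


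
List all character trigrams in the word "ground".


Word: "ground" (length 6)
Number of trigrams = 6 - 3 + 1 = 4
  Position 0: "gro"
  Position 1: "rou"
  Position 2: "oun"
  Position 3: "und"
Trigrams = "gro", "rou", "oun", "und"


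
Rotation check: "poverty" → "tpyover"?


Word: "poverty", Candidate: "tpyover"
Method: check if candidate is substring of word+word
"povertypoverty" contains "tpyover"? No
Is rotation = No


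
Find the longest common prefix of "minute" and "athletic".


Word 1: "minute"
Word 2: "athletic"
Comparing from start:
  Pos 0: 'm' != 'a' (stop)
LCP = "" (length 0)


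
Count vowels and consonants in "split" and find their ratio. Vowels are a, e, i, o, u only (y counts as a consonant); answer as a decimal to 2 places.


Word: "split"
Vowels (a,e,i,o,u): 1
Consonants: 4
Ratio = 1/4
= 0.25


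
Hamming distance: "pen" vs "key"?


Comparing character by character (same length = 3):
  Pos 0: 'p' vs 'k' !=
  Pos 1: 'e' vs 'e' =
  Pos 2: 'n' vs 'y' !=
Hamming distance = 2


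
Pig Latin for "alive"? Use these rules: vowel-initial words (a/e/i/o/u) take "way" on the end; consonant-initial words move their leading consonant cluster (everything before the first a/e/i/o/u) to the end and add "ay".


Word: "alive"
Starts with vowel → add 'way'
Pig Latin = "aliveway"


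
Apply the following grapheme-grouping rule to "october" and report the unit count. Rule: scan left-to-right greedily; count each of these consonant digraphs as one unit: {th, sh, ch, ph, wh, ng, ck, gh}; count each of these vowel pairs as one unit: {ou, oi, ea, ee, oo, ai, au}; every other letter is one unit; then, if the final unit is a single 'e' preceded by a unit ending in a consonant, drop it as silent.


Word: "october" (7 letters)
Left-to-right scan:
  1. 'o' (letter)
  2. 'c' (letter)
  3. 't' (letter)
  4. 'o' (letter)
  5. 'b' (letter)
  6. 'e' (letter)
  7. 'r' (letter)
Units from scan: 7
Sound units = 7 units


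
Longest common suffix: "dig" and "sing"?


Word 1: "dig"
Word 2: "sing"
Comparing from end:
  Pos -1: 'g' == 'g'
  Pos -2: 'i' != 'n' (stop)
LCS = "g" (length 1)


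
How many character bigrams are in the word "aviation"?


Word: "aviation" (length 8)
Number of 2-grams = length - 2 + 1 = 8 - 2 + 1
= 7


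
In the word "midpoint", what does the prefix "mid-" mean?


Prefix: mid-
Example: midpoint (mid- + point)
Meaning = middle


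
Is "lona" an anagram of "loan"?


Word 1: "loan" → sorted: alno
Word 2: "lona" → sorted: alno
Same letters? alno == alno
Anagram = Yes


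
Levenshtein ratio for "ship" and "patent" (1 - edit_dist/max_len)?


Word 1: "ship" (length 4)
Word 2: "patent" (length 6)
One optimal edit sequence:
  1. insert 'p'  (+1)
  2. insert 'a'  (+1)
  3. substitute 's' -> 't'  (+1)
  4. substitute 'h' -> 'e'  (+1)
  5. substitute 'i' -> 'n'  (+1)
  6. substitute 'p' -> 't'  (+1)
Edit distance = 6
Max length = max(4, 6) = 6
Similarity = 1 - 6/6
= 0.0000


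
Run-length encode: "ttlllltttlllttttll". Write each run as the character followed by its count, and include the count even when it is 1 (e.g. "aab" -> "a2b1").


String: "ttlllltttlllttttll"
Scanning for consecutive runs:
  't' x 2
  'l' x 4
  't' x 3
  'l' x 3
  't' x 4
  'l' x 2
RLE = "t2l4t3l3t4l2"


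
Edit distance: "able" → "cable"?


Word 1: "able" (length 4)
Word 2: "cable" (length 5)
One optimal edit sequence (insert/delete/substitute each cost 1):
  1. insert 'c'  (+1)
  2. keep 'a'
  3. keep 'b'
  4. keep 'l'
  5. keep 'e'
Total edit operations: 1
Edit distance = 1


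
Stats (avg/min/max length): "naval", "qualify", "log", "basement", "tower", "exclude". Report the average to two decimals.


Lengths: "naval"=5, "qualify"=7, "log"=3, "basement"=8, "tower"=5, "exclude"=7
Sum = 35, Count = 6
Average = 35/6 = 5.83
= avg=5.83, min=3, max=8


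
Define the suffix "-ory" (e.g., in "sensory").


Suffix: -ory
Example: sensory = sense + -ory, with a spelling change
Meaning = relating to / place for


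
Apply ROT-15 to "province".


Word: "province"
Shift: 15
Each letter → (letter + shift) mod 26:
  'p' (15) + 15 = 4 → 'e'
  'r' (17) + 15 = 6 → 'g'
  'o' (14) + 15 = 3 → 'd'
  'v' (21) + 15 = 10 → 'k'
  'i' (8) + 15 = 23 → 'x'
  'n' (13) + 15 = 2 → 'c'
  'c' (2) + 15 = 17 → 'r'
  'e' (4) + 15 = 19 → 't'
Result = "egdkxcrt"


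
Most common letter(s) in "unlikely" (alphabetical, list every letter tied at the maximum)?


Word: "unlikely"
Letter counts:
  'e': 1
  'i': 1
  'k': 1
  'l': 2
  'n': 1
  'u': 1
  'y': 1
Maximum count = 2
Most frequent = 'l' (2 times each)


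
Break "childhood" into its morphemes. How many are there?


Word: "childhood"
Morphemes: child + -hood
Each morpheme carries meaning
= 2 morphemes


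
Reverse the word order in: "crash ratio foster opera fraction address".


Original: "crash ratio foster opera fraction address"
Words (1..n): crash | ratio | foster | opera | fraction | address
Reversed (n..1): address | fraction | opera | foster | ratio | crash
Result = "address fraction opera foster ratio crash"


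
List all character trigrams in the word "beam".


Word: "beam" (length 4)
Number of trigrams = 4 - 3 + 1 = 2
  Position 0: "bea"
  Position 1: "eam"
Trigrams = "bea", "eam"


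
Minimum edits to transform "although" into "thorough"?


Word 1: "although" (length 8)
Word 2: "thorough" (length 8)
One optimal edit sequence (insert/delete/substitute each cost 1):
  1. substitute 'a' -> 't'  (+1)
  2. substitute 'l' -> 'h'  (+1)
  3. substitute 't' -> 'o'  (+1)
  4. substitute 'h' -> 'r'  (+1)
  5. keep 'o'
  6. keep 'u'
  7. keep 'g'
  8. keep 'h'
Total edit operations: 4
Edit distance = 4


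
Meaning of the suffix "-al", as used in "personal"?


Suffix: -al
Example: personal (person + -al)
Meaning = relating to


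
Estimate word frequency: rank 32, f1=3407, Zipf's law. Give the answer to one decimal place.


Zipf's law: f(r) = f(1) / r
f(1) = 3407
f(32) = 3407 / 32
= 106.5 occurrences


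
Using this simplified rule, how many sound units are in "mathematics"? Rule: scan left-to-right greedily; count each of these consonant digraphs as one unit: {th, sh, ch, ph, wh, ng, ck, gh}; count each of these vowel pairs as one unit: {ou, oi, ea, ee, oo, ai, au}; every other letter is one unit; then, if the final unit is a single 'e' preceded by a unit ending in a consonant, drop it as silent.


Word: "mathematics" (11 letters)
Left-to-right scan:
  [1] 'm' (letter)
  [2] 'a' (letter)
  [3] 'th' (digraph)
  [4] 'e' (letter)
  [5] 'm' (letter)
  [6] 'a' (letter)
  [7] 't' (letter)
  [8] 'i' (letter)
  [9] 'c' (letter)
  [10] 's' (letter)
Units from scan: 10
Sound units = 10 units


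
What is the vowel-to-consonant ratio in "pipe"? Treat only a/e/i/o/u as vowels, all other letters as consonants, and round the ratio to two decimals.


Word: "pipe"
Vowels (a,e,i,o,u): 2
Consonants: 2
Ratio = 2/2
= 1.00


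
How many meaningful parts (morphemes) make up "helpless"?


Word: "helpless"
Morphemes: help | -less
Each morpheme carries meaning
= 2 morphemes


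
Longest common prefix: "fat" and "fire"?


Word 1: "fat"
Word 2: "fire"
Comparing from start:
  Pos 0: 'f' == 'f'
  Pos 1: 'a' != 'i' (stop)
LCP = "f" (length 1)


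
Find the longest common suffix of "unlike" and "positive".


Word 1: "unlike"
Word 2: "positive"
Comparing from end:
  Pos -1: 'e' == 'e'
  Pos -2: 'k' != 'v' (stop)
LCS = "e" (length 1)


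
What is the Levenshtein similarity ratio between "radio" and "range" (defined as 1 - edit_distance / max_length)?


Word 1: "radio" (length 5)
Word 2: "range" (length 5)
One optimal edit sequence:
  1. keep 'r'
  2. keep 'a'
  3. substitute 'd' -> 'n'  (+1)
  4. substitute 'i' -> 'g'  (+1)
  5. substitute 'o' -> 'e'  (+1)
Edit distance = 3
Max length = max(5, 5) = 5
Similarity = 1 - 3/5
= 0.4000


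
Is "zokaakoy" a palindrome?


Word: "zokaakoy"
Reversed: "yokaakoz"
Forward == Backward? zokaakoy != yokaakoz
Palindrome = No


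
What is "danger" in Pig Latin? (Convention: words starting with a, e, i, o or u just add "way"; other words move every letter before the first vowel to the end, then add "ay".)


Word: "danger"
Starts with consonant(s) → move to end, add 'ay'
Consonant cluster: "d"
Pig Latin = "angerday"


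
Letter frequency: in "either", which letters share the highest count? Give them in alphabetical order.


Word: "either"
Letter counts:
  'e': 2
  'h': 1
  'i': 1
  'r': 1
  't': 1
Maximum count = 2
Most frequent = 'e' (2 times each)


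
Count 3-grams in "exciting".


Word: "exciting" (length 8)
Number of 3-grams = length - 3 + 1 = 8 - 3 + 1
= 6


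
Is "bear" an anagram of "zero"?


Word 1: "zero" → sorted: eorz
Word 2: "bear" → sorted: aber
Same letters? eorz != aber
Anagram = No


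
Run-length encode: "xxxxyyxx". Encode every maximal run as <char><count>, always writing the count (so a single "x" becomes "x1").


String: "xxxxyyxx"
Scanning for consecutive runs:
  'x' x 4
  'y' x 2
  'x' x 2
RLE = "x4y2x2"


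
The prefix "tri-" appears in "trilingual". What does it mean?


Prefix: tri-
Example: trilingual = tri- + lingual
Meaning = three


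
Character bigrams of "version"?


Word: "version" (length 7)
Number of bigrams = 7 - 2 + 1 = 6
  Position 0: "ve"
  Position 1: "er"
  Position 2: "rs"
  Position 3: "si"
  Position 4: "io"
  Position 5: "on"
Bigrams = "ve", "er", "rs", "si", "io", "on"


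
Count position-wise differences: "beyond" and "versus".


Comparing character by character (same length = 6):
  Pos 0: 'b' vs 'v' !=
  Pos 1: 'e' vs 'e' =
  Pos 2: 'y' vs 'r' !=
  Pos 3: 'o' vs 's' !=
  Pos 4: 'n' vs 'u' !=
  Pos 5: 'd' vs 's' !=
Hamming distance = 5


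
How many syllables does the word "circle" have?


Word: "circle"
Syllable breakdown: cir-cle
Counting: 2 parts
= 2 syllables


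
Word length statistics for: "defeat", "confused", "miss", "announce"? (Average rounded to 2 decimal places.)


Lengths: "defeat"=6, "confused"=8, "miss"=4, "announce"=8
Sum = 26, Count = 4
Average = 26/4 = 6.50
= avg=6.50, min=4, max=8


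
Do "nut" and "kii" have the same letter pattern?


Pattern of "nut": [0, 1, 2]
Pattern of "kii": [0, 1, 1]
Patterns do not match
Same pattern = No


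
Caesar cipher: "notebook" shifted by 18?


Word: "notebook"
Shift: 18
Each letter → (letter + shift) mod 26:
  'n' (13) + 18 = 5 → 'f'
  'o' (14) + 18 = 6 → 'g'
  't' (19) + 18 = 11 → 'l'
  'e' (4) + 18 = 22 → 'w'
  'b' (1) + 18 = 19 → 't'
  'o' (14) + 18 = 6 → 'g'
  'o' (14) + 18 = 6 → 'g'
  'k' (10) + 18 = 2 → 'c'
Result = "fglwtggc"


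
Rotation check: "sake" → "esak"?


Word: "sake", Candidate: "esak"
Method: check if candidate is substring of word+word
"sakesake" contains "esak"? Yes
Is rotation = Yes


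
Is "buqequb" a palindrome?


Word: "buqequb"
Reversed: "buqequb"
Forward == Backward? buqequb == buqequb
Palindrome = Yes


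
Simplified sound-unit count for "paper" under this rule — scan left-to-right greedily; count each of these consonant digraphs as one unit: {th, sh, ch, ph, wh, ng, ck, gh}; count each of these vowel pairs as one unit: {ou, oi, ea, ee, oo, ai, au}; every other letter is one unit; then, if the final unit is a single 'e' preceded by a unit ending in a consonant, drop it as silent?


Word: "paper" (5 letters)
Left-to-right scan:
  [1] 'p' (letter)
  [2] 'a' (letter)
  [3] 'p' (letter)
  [4] 'e' (letter)
  [5] 'r' (letter)
Units from scan: 5
Sound units = 5 units


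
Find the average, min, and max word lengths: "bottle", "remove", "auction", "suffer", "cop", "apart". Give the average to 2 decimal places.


Lengths: "bottle"=6, "remove"=6, "auction"=7, "suffer"=6, "cop"=3, "apart"=5
Sum = 33, Count = 6
Average = 33/6 = 5.50
= avg=5.50, min=3, max=7


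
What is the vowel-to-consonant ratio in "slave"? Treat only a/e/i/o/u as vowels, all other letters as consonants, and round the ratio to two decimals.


Word: "slave"
Vowels (a,e,i,o,u): 2
Consonants: 3
Ratio = 2/3
= 0.67


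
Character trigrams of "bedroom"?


Word: "bedroom" (length 7)
Number of trigrams = 7 - 3 + 1 = 5
  Position 0: "bed"
  Position 1: "edr"
  Position 2: "dro"
  Position 3: "roo"
  Position 4: "oom"
Trigrams = "bed", "edr", "dro", "roo", "oom"


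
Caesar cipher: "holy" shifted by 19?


Word: "holy"
Shift: 19
Each letter → (letter + shift) mod 26:
  'h' (7) + 19 = 0 → 'a'
  'o' (14) + 19 = 7 → 'h'
  'l' (11) + 19 = 4 → 'e'
  'y' (24) + 19 = 17 → 'r'
Result = "aher"


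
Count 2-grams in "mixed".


Word: "mixed" (length 5)
Number of 2-grams = length - 2 + 1 = 5 - 2 + 1
= 4


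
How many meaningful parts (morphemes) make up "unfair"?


Word: "unfair"
Morphemes: un- + fair
Each morpheme carries meaning
= 2 morphemes


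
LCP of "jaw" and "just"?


Word 1: "jaw"
Word 2: "just"
Comparing from start:
  Pos 0: 'j' == 'j'
  Pos 1: 'a' != 'u' (stop)
LCP = "j" (length 1)


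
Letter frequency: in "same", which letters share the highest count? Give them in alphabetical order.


Word: "same"
Letter counts:
  'a': 1
  'e': 1
  'm': 1
  's': 1
Maximum count = 1
Most frequent = 'a', 'e', 'm', 's' (1 time each)


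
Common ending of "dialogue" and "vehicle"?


Word 1: "dialogue"
Word 2: "vehicle"
Comparing from end:
  Pos -1: 'e' == 'e'
  Pos -2: 'u' != 'l' (stop)
LCS = "e" (length 1)


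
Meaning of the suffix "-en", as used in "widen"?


Suffix: -en
Example: widen (wide + -en, with a spelling change)
Meaning = to make / become


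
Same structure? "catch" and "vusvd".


Pattern of "catch": [0, 1, 2, 0, 3]
Pattern of "vusvd": [0, 1, 2, 0, 3]
Patterns match
Same pattern = Yes


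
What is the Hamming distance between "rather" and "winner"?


Comparing character by character (same length = 6):
  Pos 0: 'r' vs 'w' !=
  Pos 1: 'a' vs 'i' !=
  Pos 2: 't' vs 'n' !=
  Pos 3: 'h' vs 'n' !=
  Pos 4: 'e' vs 'e' =
  Pos 5: 'r' vs 'r' =
Hamming distance = 4


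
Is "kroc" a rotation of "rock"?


Word: "rock", Candidate: "kroc"
Method: check if candidate is substring of word+word
"rockrock" contains "kroc"? Yes
Is rotation = Yes


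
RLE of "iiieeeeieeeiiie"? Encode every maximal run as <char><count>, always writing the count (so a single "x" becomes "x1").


String: "iiieeeeieeeiiie"
Scanning for consecutive runs:
  'i' x 3
  'e' x 4
  'i' x 1
  'e' x 3
  'i' x 3
  'e' x 1
RLE = "i3e4i1e3i3e1"


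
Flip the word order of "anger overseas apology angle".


Original: "anger overseas apology angle"
Words (1..n): anger | overseas | apology | angle
Reversed (n..1): angle | apology | overseas | anger
Result = "angle apology overseas anger"


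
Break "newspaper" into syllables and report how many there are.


Word: "newspaper"
Syllable breakdown: news · pa · per
Counting: 3 parts
= 3 syllables


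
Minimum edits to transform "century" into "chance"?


Word 1: "century" (length 7)
Word 2: "chance" (length 6)
One optimal edit sequence (insert/delete/substitute each cost 1):
  1. keep 'c'
  2. delete 'e'  (+1)
  3. substitute 'n' -> 'h'  (+1)
  4. substitute 't' -> 'a'  (+1)
  5. substitute 'u' -> 'n'  (+1)
  6. substitute 'r' -> 'c'  (+1)
  7. substitute 'y' -> 'e'  (+1)
Total edit operations: 6
Edit distance = 6


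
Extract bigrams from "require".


Word: "require" (length 7)
Number of bigrams = 7 - 2 + 1 = 6
  Position 0: "re"
  Position 1: "eq"
  Position 2: "qu"
  Position 3: "ui"
  Position 4: "ir"
  Position 5: "re"
Bigrams = "re", "eq", "qu", "ui", "ir", "re"


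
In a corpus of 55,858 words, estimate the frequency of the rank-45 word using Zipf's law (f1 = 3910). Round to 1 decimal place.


Zipf's law: f(r) = f(1) / r
f(1) = 3910
f(45) = 3910 / 45
= 86.9 occurrences


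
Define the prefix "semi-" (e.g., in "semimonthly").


Prefix: semi-
Example: semimonthly = semi- + monthly
Meaning = half


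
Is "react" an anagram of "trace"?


Word 1: "trace" → sorted: acert
Word 2: "react" → sorted: acert
Same letters? acert == acert
Anagram = Yes


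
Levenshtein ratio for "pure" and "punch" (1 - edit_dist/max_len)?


Word 1: "pure" (length 4)
Word 2: "punch" (length 5)
One optimal edit sequence:
  1. keep 'p'
  2. keep 'u'
  3. insert 'n'  (+1)
  4. substitute 'r' -> 'c'  (+1)
  5. substitute 'e' -> 'h'  (+1)
Edit distance = 3
Max length = max(4, 5) = 5
Similarity = 1 - 3/5
= 0.4000


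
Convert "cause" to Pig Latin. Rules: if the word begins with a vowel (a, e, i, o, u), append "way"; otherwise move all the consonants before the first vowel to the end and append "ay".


Word: "cause"
Starts with consonant(s) → move to end, add 'ay'
Consonant cluster: "c"
Pig Latin = "ausecay"


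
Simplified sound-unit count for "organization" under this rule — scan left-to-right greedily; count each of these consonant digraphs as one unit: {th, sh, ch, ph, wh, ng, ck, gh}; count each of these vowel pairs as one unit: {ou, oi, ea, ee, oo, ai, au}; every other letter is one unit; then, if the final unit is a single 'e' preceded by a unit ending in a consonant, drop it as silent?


Word: "organization" (12 letters)
Left-to-right scan:
  1. 'o' (letter)
  2. 'r' (letter)
  3. 'g' (letter)
  4. 'a' (letter)
  5. 'n' (letter)
  6. 'i' (letter)
  7. 'z' (letter)
  8. 'a' (letter)
  9. 't' (letter)
  10. 'i' (letter)
  11. 'o' (letter)
  12. 'n' (letter)
Units from scan: 12
Sound units = 12 units


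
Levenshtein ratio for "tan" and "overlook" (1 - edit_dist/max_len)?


Word 1: "tan" (length 3)
Word 2: "overlook" (length 8)
One optimal edit sequence:
  1. insert 'o'  (+1)
  2. insert 'v'  (+1)
  3. insert 'e'  (+1)
  4. insert 'r'  (+1)
  5. insert 'l'  (+1)
  6. substitute 't' -> 'o'  (+1)
  7. substitute 'a' -> 'o'  (+1)
  8. substitute 'n' -> 'k'  (+1)
Edit distance = 8
Max length = max(3, 8) = 8
Similarity = 1 - 8/8
= 0.0000


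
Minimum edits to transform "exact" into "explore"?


Word 1: "exact" (length 5)
Word 2: "explore" (length 7)
One optimal edit sequence (insert/delete/substitute each cost 1):
  1. keep 'e'
  2. keep 'x'
  3. insert 'p'  (+1)
  4. insert 'l'  (+1)
  5. substitute 'a' -> 'o'  (+1)
  6. substitute 'c' -> 'r'  (+1)
  7. substitute 't' -> 'e'  (+1)
Total edit operations: 5
Edit distance = 5


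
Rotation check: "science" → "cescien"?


Word: "science", Candidate: "cescien"
Method: check if candidate is substring of word+word
"sciencescience" contains "cescien"? Yes
Is rotation = Yes


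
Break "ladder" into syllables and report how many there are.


Word: "ladder"
Syllable breakdown: lad · der
Counting: 2 parts
= 2 syllables


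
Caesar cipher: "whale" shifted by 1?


Word: "whale"
Shift: 1
Each letter → (letter + shift) mod 26:
  'w' (22) + 1 = 23 → 'x'
  'h' (7) + 1 = 8 → 'i'
  'a' (0) + 1 = 1 → 'b'
  'l' (11) + 1 = 12 → 'm'
  'e' (4) + 1 = 5 → 'f'
Result = "xibmf"


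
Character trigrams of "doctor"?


Word: "doctor" (length 6)
Number of trigrams = 6 - 3 + 1 = 4
  Position 0: "doc"
  Position 1: "oct"
  Position 2: "cto"
  Position 3: "tor"
Trigrams = "doc", "oct", "cto", "tor"


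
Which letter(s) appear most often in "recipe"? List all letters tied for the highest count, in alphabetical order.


Word: "recipe"
Letter counts:
  'c': 1
  'e': 2
  'i': 1
  'p': 1
  'r': 1
Maximum count = 2
Most frequent = 'e' (2 times each)


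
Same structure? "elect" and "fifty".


Pattern of "elect": [0, 1, 0, 2, 3]
Pattern of "fifty": [0, 1, 0, 2, 3]
Patterns match
Same pattern = Yes


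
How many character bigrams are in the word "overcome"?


Word: "overcome" (length 8)
Number of 2-grams = length - 2 + 1 = 8 - 2 + 1
= 7


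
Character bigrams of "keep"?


Word: "keep" (length 4)
Number of bigrams = 4 - 2 + 1 = 3
  Position 0: "ke"
  Position 1: "ee"
  Position 2: "ep"
Bigrams = "ke", "ee", "ep"


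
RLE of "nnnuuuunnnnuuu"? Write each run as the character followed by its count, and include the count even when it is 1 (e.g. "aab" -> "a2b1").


String: "nnnuuuunnnnuuu"
Scanning for consecutive runs:
  'n' x 3
  'u' x 4
  'n' x 4
  'u' x 3
RLE = "n3u4n4u3"


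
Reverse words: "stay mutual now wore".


Original: "stay mutual now wore"
Words (1..n): stay | mutual | now | wore
Reversed (n..1): wore | now | mutual | stay
Result = "wore now mutual stay"


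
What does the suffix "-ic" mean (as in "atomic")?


Suffix: -ic
Example: atomic (atom + -ic)
Meaning = relating to


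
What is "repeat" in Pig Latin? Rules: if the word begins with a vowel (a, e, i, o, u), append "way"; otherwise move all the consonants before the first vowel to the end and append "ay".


Word: "repeat"
Starts with consonant(s) → move to end, add 'ay'
Consonant cluster: "r"
Pig Latin = "epeatray"


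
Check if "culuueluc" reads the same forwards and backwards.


Word: "culuueluc"
Reversed: "culeuuluc"
Forward == Backward? culuueluc != culeuuluc
Palindrome = No


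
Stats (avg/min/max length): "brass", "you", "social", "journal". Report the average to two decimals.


Lengths: "brass"=5, "you"=3, "social"=6, "journal"=7
Sum = 21, Count = 4
Average = 21/4 = 5.25
= avg=5.25, min=3, max=7


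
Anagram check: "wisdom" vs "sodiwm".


Word 1: "wisdom" → sorted: dimosw
Word 2: "sodiwm" → sorted: dimosw
Same letters? dimosw == dimosw
Anagram = Yes


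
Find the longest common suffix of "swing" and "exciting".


Word 1: "swing"
Word 2: "exciting"
Comparing from end:
  Pos -1: 'g' == 'g'
  Pos -2: 'n' == 'n'
  Pos -3: 'i' == 'i'
  Pos -4: 'w' != 't' (stop)
LCS = "ing" (length 3)


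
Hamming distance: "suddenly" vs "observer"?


Comparing character by character (same length = 8):
  Pos 0: 's' vs 'o' !=
  Pos 1: 'u' vs 'b' !=
  Pos 2: 'd' vs 's' !=
  Pos 3: 'd' vs 'e' !=
  Pos 4: 'e' vs 'r' !=
  Pos 5: 'n' vs 'v' !=
  Pos 6: 'l' vs 'e' !=
  Pos 7: 'y' vs 'r' !=
Hamming distance = 8


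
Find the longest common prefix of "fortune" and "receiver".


Word 1: "fortune"
Word 2: "receiver"
Comparing from start:
  Pos 0: 'f' != 'r' (stop)
LCP = "" (length 0)


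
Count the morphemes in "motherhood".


Word: "motherhood"
Morphemes: mother / -hood
Each morpheme carries meaning
= 2 morphemes


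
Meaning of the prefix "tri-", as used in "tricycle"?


Prefix: tri-
As in: tricycle -> tri- + cycle
Meaning = three


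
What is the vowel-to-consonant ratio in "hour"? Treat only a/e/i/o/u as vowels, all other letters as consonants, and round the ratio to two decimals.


Word: "hour"
Vowels (a,e,i,o,u): 2
Consonants: 2
Ratio = 2/2
= 1.00


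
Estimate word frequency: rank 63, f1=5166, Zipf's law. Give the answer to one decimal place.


Zipf's law: f(r) = f(1) / r
f(1) = 5166
f(63) = 5166 / 63
= 82.0 occurrences


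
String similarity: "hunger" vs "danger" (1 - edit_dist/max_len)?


Word 1: "hunger" (length 6)
Word 2: "danger" (length 6)
One optimal edit sequence:
  1. substitute 'h' -> 'd'  (+1)
  2. substitute 'u' -> 'a'  (+1)
  3. keep 'n'
  4. keep 'g'
  5. keep 'e'
  6. keep 'r'
Edit distance = 2
Max length = max(6, 6) = 6
Similarity = 1 - 2/6
= 0.6667


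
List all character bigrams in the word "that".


Word: "that" (length 4)
Number of bigrams = 4 - 2 + 1 = 3
  Position 0: "th"
  Position 1: "ha"
  Position 2: "at"
Bigrams = "th", "ha", "at"


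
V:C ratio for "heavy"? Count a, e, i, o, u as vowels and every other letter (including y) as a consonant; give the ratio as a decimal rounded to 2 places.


Word: "heavy"
Vowels (a,e,i,o,u): 2
Consonants: 3
Ratio = 2/3
= 0.67


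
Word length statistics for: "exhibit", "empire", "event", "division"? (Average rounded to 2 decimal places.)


Lengths: "exhibit"=7, "empire"=6, "event"=5, "division"=8
Sum = 26, Count = 4
Average = 26/4 = 6.50
= avg=6.50, min=5, max=8


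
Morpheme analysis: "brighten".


Word: "brighten"
Morphemes: bright | -en
Each morpheme carries meaning
= 2 morphemes


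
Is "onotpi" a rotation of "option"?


Word: "option", Candidate: "onotpi"
Method: check if candidate is substring of word+word
"optionoption" contains "onotpi"? No
Is rotation = No


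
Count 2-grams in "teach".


Word: "teach" (length 5)
Number of 2-grams = length - 2 + 1 = 5 - 2 + 1
= 4


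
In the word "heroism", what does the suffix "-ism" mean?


Suffix: -ism
Example: heroism (hero + -ism)
Meaning = belief / practice


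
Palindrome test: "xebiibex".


Word: "xebiibex"
Reversed: "xebiibex"
Forward == Backward? xebiibex == xebiibex
Palindrome = Yes


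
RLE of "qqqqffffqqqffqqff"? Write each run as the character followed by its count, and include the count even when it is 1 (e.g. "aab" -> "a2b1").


String: "qqqqffffqqqffqqff"
Scanning for consecutive runs:
  'q' x 4
  'f' x 4
  'q' x 3
  'f' x 2
  'q' x 2
  'f' x 2
RLE = "q4f4q3f2q2f2"


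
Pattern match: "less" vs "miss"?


Pattern of "less": [0, 1, 2, 2]
Pattern of "miss": [0, 1, 2, 2]
Patterns match
Same pattern = Yes


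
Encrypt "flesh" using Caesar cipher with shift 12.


Word: "flesh"
Shift: 12
Each letter → (letter + shift) mod 26:
  'f' (5) + 12 = 17 → 'r'
  'l' (11) + 12 = 23 → 'x'
  'e' (4) + 12 = 16 → 'q'
  's' (18) + 12 = 4 → 'e'
  'h' (7) + 12 = 19 → 't'
Result = "rxqet"


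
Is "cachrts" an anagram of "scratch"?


Word 1: "scratch" → sorted: acchrst
Word 2: "cachrts" → sorted: acchrst
Same letters? acchrst == acchrst
Anagram = Yes


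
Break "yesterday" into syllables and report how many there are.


Word: "yesterday"
Syllable breakdown: yes | ter | day
Counting: 3 parts
= 3 syllables


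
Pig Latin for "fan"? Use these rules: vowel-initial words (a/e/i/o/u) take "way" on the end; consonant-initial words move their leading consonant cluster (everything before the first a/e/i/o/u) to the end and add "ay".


Word: "fan"
Starts with consonant(s) → move to end, add 'ay'
Consonant cluster: "f"
Pig Latin = "anfay"


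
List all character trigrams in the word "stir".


Word: "stir" (length 4)
Number of trigrams = 4 - 3 + 1 = 2
  Position 0: "sti"
  Position 1: "tir"
Trigrams = "sti", "tir"


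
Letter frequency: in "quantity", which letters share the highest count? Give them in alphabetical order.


Word: "quantity"
Letter counts:
  'a': 1
  'i': 1
  'n': 1
  'q': 1
  't': 2
  'u': 1
  'y': 1
Maximum count = 2
Most frequent = 't' (2 times each)


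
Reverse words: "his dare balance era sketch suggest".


Original: "his dare balance era sketch suggest"
Words (1..n): his | dare | balance | era | sketch | suggest
Reversed (n..1): suggest | sketch | era | balance | dare | his
Result = "suggest sketch era balance dare his"


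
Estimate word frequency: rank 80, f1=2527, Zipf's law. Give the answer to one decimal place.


Zipf's law: f(r) = f(1) / r
f(1) = 2527
f(80) = 2527 / 80
= 31.6 occurrences


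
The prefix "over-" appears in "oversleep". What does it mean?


Prefix: over-
Example: oversleep (over- + sleep)
Meaning = excessive


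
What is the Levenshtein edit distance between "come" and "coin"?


Word 1: "come" (length 4)
Word 2: "coin" (length 4)
One optimal edit sequence (insert/delete/substitute each cost 1):
  1. keep 'c'
  2. keep 'o'
  3. substitute 'm' -> 'i'  (+1)
  4. substitute 'e' -> 'n'  (+1)
Total edit operations: 2
Edit distance = 2


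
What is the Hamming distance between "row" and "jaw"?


Comparing character by character (same length = 3):
  Pos 0: 'r' vs 'j' !=
  Pos 1: 'o' vs 'a' !=
  Pos 2: 'w' vs 'w' =
Hamming distance = 2


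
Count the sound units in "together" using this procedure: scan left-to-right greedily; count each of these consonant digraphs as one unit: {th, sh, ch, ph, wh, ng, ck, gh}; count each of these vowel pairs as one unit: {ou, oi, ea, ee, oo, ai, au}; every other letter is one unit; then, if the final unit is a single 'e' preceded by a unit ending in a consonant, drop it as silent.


Word: "together" (8 letters)
Left-to-right scan:
  [1] 't' (letter)
  [2] 'o' (letter)
  [3] 'g' (letter)
  [4] 'e' (letter)
  [5] 'th' (digraph)
  [6] 'e' (letter)
  [7] 'r' (letter)
Units from scan: 7
Sound units = 7 units


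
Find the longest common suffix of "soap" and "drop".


Word 1: "soap"
Word 2: "drop"
Comparing from end:
  Pos -1: 'p' == 'p'
  Pos -2: 'a' != 'o' (stop)
LCS = "p" (length 1)


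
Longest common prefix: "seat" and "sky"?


Word 1: "seat"
Word 2: "sky"
Comparing from start:
  Pos 0: 's' == 's'
  Pos 1: 'e' != 'k' (stop)
LCP = "s" (length 1)


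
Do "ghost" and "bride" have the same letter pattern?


Pattern of "ghost": [0, 1, 2, 3, 4]
Pattern of "bride": [0, 1, 2, 3, 4]
Patterns match
Same pattern = Yes


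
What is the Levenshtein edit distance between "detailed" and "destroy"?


Word 1: "detailed" (length 8)
Word 2: "destroy" (length 7)
One optimal edit sequence (insert/delete/substitute each cost 1):
  1. keep 'd'
  2. keep 'e'
  3. delete 't'  (+1)
  4. substitute 'a' -> 's'  (+1)
  5. substitute 'i' -> 't'  (+1)
  6. substitute 'l' -> 'r'  (+1)
  7. substitute 'e' -> 'o'  (+1)
  8. substitute 'd' -> 'y'  (+1)
Total edit operations: 6
Edit distance = 6


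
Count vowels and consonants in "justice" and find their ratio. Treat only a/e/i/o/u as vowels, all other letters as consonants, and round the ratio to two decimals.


Word: "justice"
Vowels (a,e,i,o,u): 3
Consonants: 4
Ratio = 3/4
= 0.75


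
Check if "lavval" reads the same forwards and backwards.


Word: "lavval"
Reversed: "lavval"
Forward == Backward? lavval == lavval
Palindrome = Yes


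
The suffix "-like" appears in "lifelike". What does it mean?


Suffix: -like
Example: lifelike (life + -like)
Meaning = resembling


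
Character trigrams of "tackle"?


Word: "tackle" (length 6)
Number of trigrams = 6 - 3 + 1 = 4
  Position 0: "tac"
  Position 1: "ack"
  Position 2: "ckl"
  Position 3: "kle"
Trigrams = "tac", "ack", "ckl", "kle"


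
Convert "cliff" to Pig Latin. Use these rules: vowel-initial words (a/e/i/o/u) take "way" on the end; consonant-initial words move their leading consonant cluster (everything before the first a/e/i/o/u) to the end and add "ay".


Word: "cliff"
Starts with consonant(s) → move to end, add 'ay'
Consonant cluster: "cl"
Pig Latin = "iffclay"


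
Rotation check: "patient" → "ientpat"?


Word: "patient", Candidate: "ientpat"
Method: check if candidate is substring of word+word
"patientpatient" contains "ientpat"? Yes
Is rotation = Yes


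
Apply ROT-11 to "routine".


Word: "routine"
Shift: 11
Each letter → (letter + shift) mod 26:
  'r' (17) + 11 = 2 → 'c'
  'o' (14) + 11 = 25 → 'z'
  'u' (20) + 11 = 5 → 'f'
  't' (19) + 11 = 4 → 'e'
  'i' (8) + 11 = 19 → 't'
  'n' (13) + 11 = 24 → 'y'
  'e' (4) + 11 = 15 → 'p'
Result = "czfetyp"


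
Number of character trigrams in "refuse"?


Word: "refuse" (length 6)
Number of 3-grams = length - 3 + 1 = 6 - 3 + 1
= 4


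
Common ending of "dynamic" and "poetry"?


Word 1: "dynamic"
Word 2: "poetry"
Comparing from end:
  Pos -1: 'c' != 'y' (stop)
LCS = "" (length 0)


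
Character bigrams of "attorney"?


Word: "attorney" (length 8)
Number of bigrams = 8 - 2 + 1 = 7
  Position 0: "at"
  Position 1: "tt"
  Position 2: "to"
  Position 3: "or"
  Position 4: "rn"
  Position 5: "ne"
  Position 6: "ey"
Bigrams = "at", "tt", "to", "or", "rn", "ne", "ey"


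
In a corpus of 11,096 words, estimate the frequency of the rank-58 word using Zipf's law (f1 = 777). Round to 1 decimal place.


Zipf's law: f(r) = f(1) / r
f(1) = 777
f(58) = 777 / 58
= 13.4 occurrences


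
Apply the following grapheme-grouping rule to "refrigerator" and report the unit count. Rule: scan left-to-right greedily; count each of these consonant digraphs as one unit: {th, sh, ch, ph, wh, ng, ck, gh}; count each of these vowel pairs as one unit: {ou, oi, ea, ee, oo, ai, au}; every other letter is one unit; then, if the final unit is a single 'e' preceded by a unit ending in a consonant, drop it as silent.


Word: "refrigerator" (12 letters)
Left-to-right scan:
  1. 'r' (letter)
  2. 'e' (letter)
  3. 'f' (letter)
  4. 'r' (letter)
  5. 'i' (letter)
  6. 'g' (letter)
  7. 'e' (letter)
  8. 'r' (letter)
  9. 'a' (letter)
  10. 't' (letter)
  11. 'o' (letter)
  12. 'r' (letter)
Units from scan: 12
Sound units = 12 units


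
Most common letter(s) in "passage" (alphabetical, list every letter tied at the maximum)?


Word: "passage"
Letter counts:
  'a': 2
  'e': 1
  'g': 1
  'p': 1
  's': 2
Maximum count = 2
Most frequent = 'a', 's' (2 times each)


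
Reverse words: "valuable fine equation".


Original: "valuable fine equation"
Words (1..n): valuable | fine | equation
Reversed (n..1): equation | fine | valuable
Result = "equation fine valuable"
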